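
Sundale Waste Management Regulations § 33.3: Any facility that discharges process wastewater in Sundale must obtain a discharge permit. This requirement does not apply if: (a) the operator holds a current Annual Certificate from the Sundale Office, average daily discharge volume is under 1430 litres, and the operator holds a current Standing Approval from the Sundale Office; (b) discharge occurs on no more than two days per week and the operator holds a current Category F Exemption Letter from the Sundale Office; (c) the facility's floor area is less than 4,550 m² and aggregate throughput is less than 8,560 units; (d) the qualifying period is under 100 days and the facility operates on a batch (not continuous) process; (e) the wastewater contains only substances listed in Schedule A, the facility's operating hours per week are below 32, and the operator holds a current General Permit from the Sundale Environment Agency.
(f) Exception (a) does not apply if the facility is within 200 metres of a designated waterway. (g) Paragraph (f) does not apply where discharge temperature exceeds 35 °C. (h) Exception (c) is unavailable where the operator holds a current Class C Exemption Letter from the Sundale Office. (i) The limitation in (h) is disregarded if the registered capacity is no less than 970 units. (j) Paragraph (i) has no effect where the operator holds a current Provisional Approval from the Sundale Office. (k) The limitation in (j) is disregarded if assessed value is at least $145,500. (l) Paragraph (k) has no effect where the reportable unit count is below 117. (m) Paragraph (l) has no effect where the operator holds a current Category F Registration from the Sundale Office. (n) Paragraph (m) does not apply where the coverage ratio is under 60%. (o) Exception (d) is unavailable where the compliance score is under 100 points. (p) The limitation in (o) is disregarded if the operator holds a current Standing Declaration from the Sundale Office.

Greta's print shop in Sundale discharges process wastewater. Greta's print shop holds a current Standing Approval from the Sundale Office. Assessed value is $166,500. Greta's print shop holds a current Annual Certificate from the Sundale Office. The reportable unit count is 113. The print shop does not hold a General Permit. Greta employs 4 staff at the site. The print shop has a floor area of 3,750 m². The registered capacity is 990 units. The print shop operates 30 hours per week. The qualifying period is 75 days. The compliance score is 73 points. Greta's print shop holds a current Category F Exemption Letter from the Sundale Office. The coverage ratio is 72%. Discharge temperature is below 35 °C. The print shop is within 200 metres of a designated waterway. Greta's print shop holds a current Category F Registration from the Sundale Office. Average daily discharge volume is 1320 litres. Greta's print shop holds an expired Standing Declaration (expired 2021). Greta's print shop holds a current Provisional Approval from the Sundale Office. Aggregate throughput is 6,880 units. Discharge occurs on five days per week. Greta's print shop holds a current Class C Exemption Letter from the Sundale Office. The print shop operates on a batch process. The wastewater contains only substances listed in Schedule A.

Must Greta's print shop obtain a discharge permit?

No — exception (c) applies; Greta's print shop is not required to obtain a discharge permit.

All of (a)'s requirements are met (a current Annual Certificate is held; average daily discharge volume is 1320 litres, under the 1430 litres limit; a current Standing Approval is held). But: (f) operates against (a): the print shop is within 200 m of a designated waterway. (g) is not engaged (discharge temperature is below 35 °C), so (f) stands. So (a) is unavailable.
Exception (b) requires that discharge occurs on no more than two days per week; but discharge occurs on five days per week, so (b) is unavailable.
Exception (c)'s conditions are all satisfied: the facility's floor area is 3,750 m², less than the 4,550 m² limit; aggregate throughput is 6,880 units, less than the 8,560 units limit. As to paragraphs (h)–(n): (h) applies (a current Class C Exemption Letter is held), but is set aside by (i): (i) operates against (h): the registered capacity is 990 units, meeting the 970 units threshold. (j) would limit (i) — a current Provisional Approval is held — but (k) sets (j) aside: (k) is engaged — assessed value is $166,500, meeting the $145,500 threshold. (l) operates (the reportable unit count is 113, below the 117 limit), but is itself disapplied by (m): (m) operates — a current Category F Registration is held. (n) is not triggered (the coverage ratio is 72%, not under 60%), so (m) stands. So (c) applies.
All of (d)'s requirements are met (the qualifying period is 75 days, under the 100 days limit; the facility operates on a batch process). However, paragraphs (o)–(p) must be considered: (o) operates against (d): the compliance score is 73 points, under the 100 points limit. (p) is not engaged (the Standing Declaration is not current), so (o) stands. (d) is therefore removed.
Exception (e) fails — no General Permit is held.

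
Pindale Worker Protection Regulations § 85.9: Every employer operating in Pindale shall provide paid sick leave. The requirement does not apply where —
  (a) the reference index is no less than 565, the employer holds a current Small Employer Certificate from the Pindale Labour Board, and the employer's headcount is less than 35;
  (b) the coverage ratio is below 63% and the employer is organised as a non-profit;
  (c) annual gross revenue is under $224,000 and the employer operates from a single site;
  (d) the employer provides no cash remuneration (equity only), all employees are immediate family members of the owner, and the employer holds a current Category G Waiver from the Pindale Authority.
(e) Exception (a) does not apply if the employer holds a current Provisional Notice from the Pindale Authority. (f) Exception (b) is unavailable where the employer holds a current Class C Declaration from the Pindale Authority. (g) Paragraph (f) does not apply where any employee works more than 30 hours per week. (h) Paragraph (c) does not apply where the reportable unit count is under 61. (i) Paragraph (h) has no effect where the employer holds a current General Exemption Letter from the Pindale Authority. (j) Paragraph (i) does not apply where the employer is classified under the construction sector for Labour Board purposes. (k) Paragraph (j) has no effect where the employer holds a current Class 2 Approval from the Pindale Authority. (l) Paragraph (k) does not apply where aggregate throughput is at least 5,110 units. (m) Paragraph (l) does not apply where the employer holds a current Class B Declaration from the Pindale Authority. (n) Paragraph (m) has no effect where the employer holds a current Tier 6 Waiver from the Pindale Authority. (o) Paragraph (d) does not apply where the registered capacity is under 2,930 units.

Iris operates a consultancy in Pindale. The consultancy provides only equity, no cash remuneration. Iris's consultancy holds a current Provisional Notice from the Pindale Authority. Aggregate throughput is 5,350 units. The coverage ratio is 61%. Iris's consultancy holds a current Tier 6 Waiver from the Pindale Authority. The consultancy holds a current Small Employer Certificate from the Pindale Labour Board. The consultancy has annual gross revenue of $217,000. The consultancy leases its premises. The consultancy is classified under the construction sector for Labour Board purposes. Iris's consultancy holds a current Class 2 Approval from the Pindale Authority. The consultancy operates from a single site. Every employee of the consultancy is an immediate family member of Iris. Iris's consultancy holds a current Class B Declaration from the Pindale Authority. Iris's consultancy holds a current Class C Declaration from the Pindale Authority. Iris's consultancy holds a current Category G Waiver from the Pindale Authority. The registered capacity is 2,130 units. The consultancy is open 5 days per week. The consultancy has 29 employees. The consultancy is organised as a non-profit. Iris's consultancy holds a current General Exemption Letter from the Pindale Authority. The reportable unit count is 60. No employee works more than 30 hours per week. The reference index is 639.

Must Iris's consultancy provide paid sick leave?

Yes — Iris's consultancy must provide paid sick leave.

All of (a)'s requirements are met (the reference index is 639, meeting the 565 threshold; a current Small Employer Certificate is held; the employer's headcount is 29, less than the 35 limit). However, paragraph (e) must be considered: (e) operates — a current Provisional Notice is held. (a) is therefore removed.
All of (b)'s requirements are met (the coverage ratio is 61%, below the 63% limit; the employer is a non-profit). However, paragraphs (f)–(g) must be considered: (f) operates against (b): a current Class C Declaration is held. (g) is inapplicable (no employee exceeds 30 hours/week), so (f) stands. So (b) is unavailable.
All of (c)'s requirements are met (annual gross revenue is $217,000, under the $224,000 limit; the employer operates from a single site). But: (h) operates against (c): the reportable unit count is 60, under the 61 limit. (i) would limit (h) — a current General Exemption Letter is held — but (j) sets (i) aside: (j) operates against (i): the consultancy is classified under the construction sector. (k) operates (a current Class 2 Approval is held), but is set aside by (l): (l) applies — aggregate throughput is 5,350 units, meeting the 5,110 units threshold. (m) operates (a current Class B Declaration is held), but is itself disapplied by (n): (n) operates against (m): a current Tier 6 Waiver is held. So (c) is unavailable.
Exception (d): remuneration is equity-only; every employee is an immediate family member; a current Category G Waiver is held — every condition holds. But: (o) operates against (d): the registered capacity is 2,130 units, under the 2,930 units limit. (d) is therefore removed.
No exception is made out. Iris's consultancy falls within the general rule.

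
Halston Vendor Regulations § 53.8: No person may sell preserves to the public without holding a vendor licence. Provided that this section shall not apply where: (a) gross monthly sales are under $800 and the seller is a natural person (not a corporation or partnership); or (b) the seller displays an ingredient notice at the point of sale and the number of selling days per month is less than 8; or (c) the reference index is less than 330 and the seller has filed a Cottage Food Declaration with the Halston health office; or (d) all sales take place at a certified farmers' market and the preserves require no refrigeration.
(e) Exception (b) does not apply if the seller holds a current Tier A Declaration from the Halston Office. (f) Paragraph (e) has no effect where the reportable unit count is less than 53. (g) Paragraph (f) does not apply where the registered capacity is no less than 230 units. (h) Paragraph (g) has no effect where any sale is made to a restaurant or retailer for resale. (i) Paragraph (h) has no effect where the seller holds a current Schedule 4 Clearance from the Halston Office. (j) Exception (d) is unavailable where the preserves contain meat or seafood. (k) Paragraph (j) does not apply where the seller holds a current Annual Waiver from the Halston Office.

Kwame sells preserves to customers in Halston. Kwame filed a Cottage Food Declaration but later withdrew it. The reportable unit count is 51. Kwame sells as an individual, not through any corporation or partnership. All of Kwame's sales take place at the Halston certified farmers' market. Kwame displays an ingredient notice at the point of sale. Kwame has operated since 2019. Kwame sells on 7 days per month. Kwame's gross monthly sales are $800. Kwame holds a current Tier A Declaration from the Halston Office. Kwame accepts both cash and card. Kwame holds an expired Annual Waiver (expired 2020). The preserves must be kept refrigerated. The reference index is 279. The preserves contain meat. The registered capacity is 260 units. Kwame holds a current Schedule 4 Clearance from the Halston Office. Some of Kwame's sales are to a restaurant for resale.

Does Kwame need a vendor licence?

Yes — Kwame must hold a vendor licence.

Exception (a) does not apply: gross monthly sales are $800, not under $800.
Exception (b): an ingredient notice is displayed; the number of selling days per month is 7, less than the 8 limit — every condition holds. Turning to paragraphs (e)–(i): (e) operates against (b): a current Tier A Declaration is held. (f) is triggered (the reportable unit count is 51, less than the 53 limit), but is displaced by (g): (g) operates against (f): the registered capacity is 260 units, meeting the 230 units threshold. (h) is triggered (some sales are to a restaurant for resale), but is itself disapplied by (i): (i) operates — a current Schedule 4 Clearance is held. Exception (b) does not apply.
Exception (c) does not apply: the Cottage Food Declaration was withdrawn.
Exception (d) fails — the preserves require refrigeration.
No exception is made out. Kwame falls within the general rule.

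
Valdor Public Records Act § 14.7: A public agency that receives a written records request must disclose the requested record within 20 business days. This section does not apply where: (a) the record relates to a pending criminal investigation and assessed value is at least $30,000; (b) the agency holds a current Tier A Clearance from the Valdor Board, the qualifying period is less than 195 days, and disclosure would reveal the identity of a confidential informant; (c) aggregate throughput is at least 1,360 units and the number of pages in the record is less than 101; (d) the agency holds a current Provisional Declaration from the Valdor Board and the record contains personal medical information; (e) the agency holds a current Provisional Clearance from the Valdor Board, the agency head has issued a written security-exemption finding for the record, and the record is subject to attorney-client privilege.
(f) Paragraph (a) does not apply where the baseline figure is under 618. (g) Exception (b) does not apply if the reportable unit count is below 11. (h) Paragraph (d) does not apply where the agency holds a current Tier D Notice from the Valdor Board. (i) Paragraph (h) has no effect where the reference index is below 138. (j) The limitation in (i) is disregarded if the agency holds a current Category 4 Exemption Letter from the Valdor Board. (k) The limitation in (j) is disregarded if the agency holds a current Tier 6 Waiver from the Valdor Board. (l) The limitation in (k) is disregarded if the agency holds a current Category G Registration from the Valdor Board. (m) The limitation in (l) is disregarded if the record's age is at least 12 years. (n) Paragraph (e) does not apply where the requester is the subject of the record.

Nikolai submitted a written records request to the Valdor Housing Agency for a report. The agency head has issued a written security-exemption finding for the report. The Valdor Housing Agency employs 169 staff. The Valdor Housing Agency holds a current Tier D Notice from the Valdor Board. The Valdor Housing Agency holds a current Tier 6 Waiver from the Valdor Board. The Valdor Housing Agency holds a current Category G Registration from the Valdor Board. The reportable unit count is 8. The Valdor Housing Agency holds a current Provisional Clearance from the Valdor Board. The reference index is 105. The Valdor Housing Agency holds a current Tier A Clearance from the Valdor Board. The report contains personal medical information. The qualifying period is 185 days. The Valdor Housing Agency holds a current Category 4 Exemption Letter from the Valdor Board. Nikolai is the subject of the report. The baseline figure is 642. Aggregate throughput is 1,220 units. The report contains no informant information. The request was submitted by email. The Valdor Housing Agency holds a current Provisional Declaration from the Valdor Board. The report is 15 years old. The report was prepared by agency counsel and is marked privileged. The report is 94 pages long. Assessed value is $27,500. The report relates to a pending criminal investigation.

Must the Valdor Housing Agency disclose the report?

No — exception (d) applies; the Valdor Housing Agency is not required to disclose the report.

Exception (a) does not apply: assessed value is $27,500, short of $30,000.
Exception (b) fails — the report contains no informant information.
Exception (c) requires that aggregate throughput is at least 1,360 units; but aggregate throughput is 1,220 units, short of 1,360 units, so (c) is unavailable.
Exception (d): a current Provisional Declaration is held; the report contains personal medical information — every condition holds. Considering the limiting provisions: (h) would limit (d) — a current Tier D Notice is held — but (i) sets (h) aside: (i) operates against (h): the reference index is 105, below the 138 limit. (j) operates (a current Category 4 Exemption Letter is held), but is displaced by (k): (k) operates — a current Tier 6 Waiver is held. (l) is triggered (a current Category G Registration is held), but yields to (m): (m) operates against (l): the record's age is 15 years, meeting the 12 years threshold. (d) remains available.
Exception (e) is satisfied on its face — a current Provisional Clearance is held; a written security-exemption finding has been issued; the report is privileged. However, paragraph (n) must be considered: (n) operates against (e): Nikolai is the subject of the report. (e) is therefore removed.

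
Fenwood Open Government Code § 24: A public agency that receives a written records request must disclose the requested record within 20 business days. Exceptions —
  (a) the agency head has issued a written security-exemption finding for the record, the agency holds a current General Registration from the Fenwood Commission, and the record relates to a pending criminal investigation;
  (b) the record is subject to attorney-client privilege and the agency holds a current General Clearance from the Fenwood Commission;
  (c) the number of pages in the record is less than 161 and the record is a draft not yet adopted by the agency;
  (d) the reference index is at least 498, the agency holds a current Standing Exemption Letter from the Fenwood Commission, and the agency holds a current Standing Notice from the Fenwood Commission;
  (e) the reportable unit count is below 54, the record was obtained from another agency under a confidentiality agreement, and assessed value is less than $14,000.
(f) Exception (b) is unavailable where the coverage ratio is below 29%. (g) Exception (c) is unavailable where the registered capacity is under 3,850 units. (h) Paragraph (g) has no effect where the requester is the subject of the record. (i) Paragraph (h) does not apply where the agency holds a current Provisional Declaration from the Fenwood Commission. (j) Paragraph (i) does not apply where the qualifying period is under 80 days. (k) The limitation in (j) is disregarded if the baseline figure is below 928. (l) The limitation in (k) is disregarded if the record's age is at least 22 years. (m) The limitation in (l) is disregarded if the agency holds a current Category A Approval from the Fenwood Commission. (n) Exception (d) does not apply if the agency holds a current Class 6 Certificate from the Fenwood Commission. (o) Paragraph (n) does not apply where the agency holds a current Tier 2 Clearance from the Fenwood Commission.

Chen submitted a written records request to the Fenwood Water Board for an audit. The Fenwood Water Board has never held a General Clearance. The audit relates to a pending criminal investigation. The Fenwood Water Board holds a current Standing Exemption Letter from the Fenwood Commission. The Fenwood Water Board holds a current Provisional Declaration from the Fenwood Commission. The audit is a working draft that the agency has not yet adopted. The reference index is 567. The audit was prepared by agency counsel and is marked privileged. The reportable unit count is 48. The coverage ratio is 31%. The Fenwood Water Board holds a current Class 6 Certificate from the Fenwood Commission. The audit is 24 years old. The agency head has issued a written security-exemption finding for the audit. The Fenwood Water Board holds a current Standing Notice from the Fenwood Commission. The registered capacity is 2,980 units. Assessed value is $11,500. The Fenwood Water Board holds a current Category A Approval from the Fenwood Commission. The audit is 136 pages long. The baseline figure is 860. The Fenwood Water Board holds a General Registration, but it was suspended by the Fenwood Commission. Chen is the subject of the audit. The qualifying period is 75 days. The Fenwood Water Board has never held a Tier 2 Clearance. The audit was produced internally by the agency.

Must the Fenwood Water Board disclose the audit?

Exception (a) does not apply: the General Registration is not current.
Exception (b) requires that the agency holds a current General Clearance from the Fenwood Commission; but the General Clearance is not current, so (b) is unavailable.
All of (c)'s requirements are met (the number of pages in the record is 136, less than the 161 limit; the audit is an unadopted draft). But: (g) is triggered — the registered capacity is 2,980 units, under the 3,850 units limit. (h) is triggered (Chen is the subject of the audit), but yields to (i): (i) operates against (h): a current Provisional Declaration is held. (j) would limit (i) — the qualifying period is 75 days, under the 80 days limit — but (k) sets (j) aside: (k) operates against (j): the baseline figure is 860, below the 928 limit. (l) would limit (k) — the record's age is 24 years, meeting the 22 years threshold — but (m) sets (l) aside: (m) operates against (l): a current Category A Approval is held. So (c) is unavailable.
Exception (d): the reference index is 567, meeting the 498 threshold; a current Standing Exemption Letter is held; a current Standing Notice is held — every condition holds. Turning to paragraphs (n)–(o): (n) operates — a current Class 6 Certificate is held. (o) does not operate here (no current Tier 2 Clearance is held), so (n) stands. Exception (d) does not apply.
Exception (e) fails — the audit was produced internally.
No exception applies. The general rule governs.

Yes — the Fenwood Water Board must disclose the audit.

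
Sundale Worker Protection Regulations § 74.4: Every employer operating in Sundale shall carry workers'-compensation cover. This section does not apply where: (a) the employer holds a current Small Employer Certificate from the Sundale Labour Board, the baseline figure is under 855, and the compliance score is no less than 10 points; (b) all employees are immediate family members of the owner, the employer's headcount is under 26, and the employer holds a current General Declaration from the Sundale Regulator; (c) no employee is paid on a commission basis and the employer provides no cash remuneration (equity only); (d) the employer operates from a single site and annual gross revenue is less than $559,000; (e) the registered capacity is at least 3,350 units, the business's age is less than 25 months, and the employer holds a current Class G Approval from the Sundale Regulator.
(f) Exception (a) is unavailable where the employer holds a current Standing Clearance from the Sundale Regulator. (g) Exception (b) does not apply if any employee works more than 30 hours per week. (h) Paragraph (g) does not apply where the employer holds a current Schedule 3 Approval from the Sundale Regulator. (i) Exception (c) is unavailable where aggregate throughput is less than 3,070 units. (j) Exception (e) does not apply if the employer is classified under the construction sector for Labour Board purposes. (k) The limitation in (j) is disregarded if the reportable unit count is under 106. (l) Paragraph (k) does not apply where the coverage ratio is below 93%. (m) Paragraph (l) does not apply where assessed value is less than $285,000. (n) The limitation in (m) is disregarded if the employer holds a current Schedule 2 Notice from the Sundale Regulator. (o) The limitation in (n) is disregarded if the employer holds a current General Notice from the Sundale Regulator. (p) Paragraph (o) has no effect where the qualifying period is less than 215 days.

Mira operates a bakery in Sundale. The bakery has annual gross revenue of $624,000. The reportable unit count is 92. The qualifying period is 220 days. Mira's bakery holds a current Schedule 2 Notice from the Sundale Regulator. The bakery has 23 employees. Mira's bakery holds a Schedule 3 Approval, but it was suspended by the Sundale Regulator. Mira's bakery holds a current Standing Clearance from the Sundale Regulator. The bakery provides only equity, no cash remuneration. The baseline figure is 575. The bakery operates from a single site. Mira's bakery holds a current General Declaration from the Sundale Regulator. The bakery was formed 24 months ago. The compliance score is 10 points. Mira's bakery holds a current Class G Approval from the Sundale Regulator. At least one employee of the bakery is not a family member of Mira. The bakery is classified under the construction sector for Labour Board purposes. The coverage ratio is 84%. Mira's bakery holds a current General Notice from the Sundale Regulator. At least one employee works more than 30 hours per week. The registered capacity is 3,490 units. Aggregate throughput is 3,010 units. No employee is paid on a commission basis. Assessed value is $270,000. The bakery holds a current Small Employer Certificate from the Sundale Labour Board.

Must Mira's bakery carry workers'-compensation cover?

No — exception (e) applies; Mira's bakery is not required to carry workers'-compensation cover.

Exception (a)'s conditions are all satisfied: a current Small Employer Certificate is held; the baseline figure is 575, under the 855 limit; the compliance score is 10 points, meeting the 10 points threshold. But applying paragraph (f): (f) operates against (a): a current Standing Clearance is held. Exception (a) does not apply.
Exception (b) requires that all employees are immediate family members of the owner; but at least one employee is not a family member, so (b) is unavailable.
Exception (c) is satisfied on its face — no employee is paid on commission; remuneration is equity-only. But applying paragraph (i): (i) applies — aggregate throughput is 3,010 units, less than the 3,070 units limit. (c) is therefore removed.
Exception (d) does not apply: annual gross revenue is $624,000, not less than $559,000.
Exception (e) is satisfied on its face — the registered capacity is 3,490 units, meeting the 3,350 units threshold; the business's age is 24 months, less than the 25 months limit; a current Class G Approval is held. Under paragraphs (j)–(p): (j) is engaged (the bakery is classified under the construction sector), but is displaced by (k): (k) operates against (j): the reportable unit count is 92, under the 106 limit. (l) would limit (k) — the coverage ratio is 84%, below the 93% limit — but (m) sets (l) aside: (m) operates against (l): assessed value is $270,000, less than the $285,000 limit. (n) would limit (m) — a current Schedule 2 Notice is held — but (o) sets (n) aside: (o) operates against (n): a current General Notice is held. (p), which would lift (o), is inapplicable — the qualifying period is 220 days, not less than 215 days. (e) remains available.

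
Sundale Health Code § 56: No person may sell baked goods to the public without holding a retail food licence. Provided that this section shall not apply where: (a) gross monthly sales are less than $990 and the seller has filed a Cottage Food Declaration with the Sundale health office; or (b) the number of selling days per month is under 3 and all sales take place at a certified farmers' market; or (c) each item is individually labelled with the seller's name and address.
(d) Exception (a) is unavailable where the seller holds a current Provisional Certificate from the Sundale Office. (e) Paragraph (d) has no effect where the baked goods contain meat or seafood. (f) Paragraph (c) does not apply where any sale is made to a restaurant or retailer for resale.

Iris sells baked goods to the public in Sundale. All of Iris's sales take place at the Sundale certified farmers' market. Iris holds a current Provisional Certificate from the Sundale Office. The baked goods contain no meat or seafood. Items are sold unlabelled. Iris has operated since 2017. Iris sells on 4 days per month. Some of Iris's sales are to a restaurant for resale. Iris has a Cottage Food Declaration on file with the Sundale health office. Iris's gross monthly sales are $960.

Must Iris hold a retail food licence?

Yes — Iris must hold a retail food licence.

All of (a)'s requirements are met (gross monthly sales are $960, less than the $990 limit; a Cottage Food Declaration is on file). However, paragraphs (d)–(e) must be considered: (d) is triggered — a current Provisional Certificate is held. (e), which would lift (d), is not engaged — the baked goods contain no meat or seafood. Exception (a) does not apply.
Exception (b) fails — the number of selling days per month is 4, not under 3.
Exception (c) requires that each item is individually labelled with the seller's name and address; but items are sold unlabelled, so (c) is unavailable.
Every exception is unavailable, so the rule governs.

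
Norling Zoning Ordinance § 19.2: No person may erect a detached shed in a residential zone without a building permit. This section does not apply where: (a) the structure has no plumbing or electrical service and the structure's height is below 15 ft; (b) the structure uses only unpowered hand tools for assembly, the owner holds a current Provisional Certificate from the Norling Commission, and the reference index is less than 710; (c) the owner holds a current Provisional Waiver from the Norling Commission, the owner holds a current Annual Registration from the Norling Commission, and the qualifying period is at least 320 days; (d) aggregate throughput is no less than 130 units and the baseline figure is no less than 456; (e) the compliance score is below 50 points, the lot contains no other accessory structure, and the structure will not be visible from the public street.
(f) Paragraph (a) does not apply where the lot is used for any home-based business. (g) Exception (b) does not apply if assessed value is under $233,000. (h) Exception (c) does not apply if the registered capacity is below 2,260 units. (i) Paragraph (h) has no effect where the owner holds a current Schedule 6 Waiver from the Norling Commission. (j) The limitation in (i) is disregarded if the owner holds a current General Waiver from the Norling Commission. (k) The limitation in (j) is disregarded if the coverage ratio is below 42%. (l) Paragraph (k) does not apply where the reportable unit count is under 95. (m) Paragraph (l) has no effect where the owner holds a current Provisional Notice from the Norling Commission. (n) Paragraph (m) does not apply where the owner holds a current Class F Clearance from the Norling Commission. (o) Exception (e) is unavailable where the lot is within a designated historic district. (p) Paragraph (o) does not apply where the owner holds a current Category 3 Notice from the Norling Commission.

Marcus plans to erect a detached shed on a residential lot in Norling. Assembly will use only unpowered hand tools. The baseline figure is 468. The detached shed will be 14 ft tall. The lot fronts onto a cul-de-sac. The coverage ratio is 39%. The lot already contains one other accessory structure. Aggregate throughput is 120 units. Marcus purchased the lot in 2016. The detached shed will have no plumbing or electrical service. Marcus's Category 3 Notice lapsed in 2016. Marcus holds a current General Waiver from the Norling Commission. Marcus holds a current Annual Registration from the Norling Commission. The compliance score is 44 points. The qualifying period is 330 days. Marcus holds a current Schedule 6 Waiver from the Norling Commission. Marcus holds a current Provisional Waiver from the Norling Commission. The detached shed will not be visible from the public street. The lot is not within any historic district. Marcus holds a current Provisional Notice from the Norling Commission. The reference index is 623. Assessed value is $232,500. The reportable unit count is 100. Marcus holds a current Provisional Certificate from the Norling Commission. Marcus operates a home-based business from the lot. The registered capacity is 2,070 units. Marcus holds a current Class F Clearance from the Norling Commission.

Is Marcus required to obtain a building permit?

No — exception (c) applies; Marcus does not need a building permit.

All of (a)'s requirements are met (there is no plumbing or electrical service; the structure's height is 14 ft, below the 15 ft limit). However, paragraph (f) must be considered: (f) operates against (a): a home-based business operates on the lot. (a) is therefore removed.
Exception (b) is satisfied on its face — assembly uses only hand tools; a current Provisional Certificate is held; the reference index is 623, less than the 710 limit. Turning to paragraph (g): (g) is triggered — assessed value is $232,500, under the $233,000 limit. Exception (b) does not apply.
Exception (c) is satisfied on its face — a current Provisional Waiver is held; a current Annual Registration is held; the qualifying period is 330 days, meeting the 320 days threshold. As to paragraphs (h)–(n): (h) would limit (c) — the registered capacity is 2,070 units, below the 2,260 units limit — but (i) sets (h) aside: (i) operates against (h): a current Schedule 6 Waiver is held. (j) applies (a current General Waiver is held), but yields to (k): (k) operates against (j): the coverage ratio is 39%, below the 42% limit. (l) does not operate here (the reportable unit count is 100, not under 95), so (k) stands. Exception (c) stands.
Exception (d) does not apply: aggregate throughput is 120 units, short of 130 units.
Exception (e) does not apply: the lot already has another accessory structure.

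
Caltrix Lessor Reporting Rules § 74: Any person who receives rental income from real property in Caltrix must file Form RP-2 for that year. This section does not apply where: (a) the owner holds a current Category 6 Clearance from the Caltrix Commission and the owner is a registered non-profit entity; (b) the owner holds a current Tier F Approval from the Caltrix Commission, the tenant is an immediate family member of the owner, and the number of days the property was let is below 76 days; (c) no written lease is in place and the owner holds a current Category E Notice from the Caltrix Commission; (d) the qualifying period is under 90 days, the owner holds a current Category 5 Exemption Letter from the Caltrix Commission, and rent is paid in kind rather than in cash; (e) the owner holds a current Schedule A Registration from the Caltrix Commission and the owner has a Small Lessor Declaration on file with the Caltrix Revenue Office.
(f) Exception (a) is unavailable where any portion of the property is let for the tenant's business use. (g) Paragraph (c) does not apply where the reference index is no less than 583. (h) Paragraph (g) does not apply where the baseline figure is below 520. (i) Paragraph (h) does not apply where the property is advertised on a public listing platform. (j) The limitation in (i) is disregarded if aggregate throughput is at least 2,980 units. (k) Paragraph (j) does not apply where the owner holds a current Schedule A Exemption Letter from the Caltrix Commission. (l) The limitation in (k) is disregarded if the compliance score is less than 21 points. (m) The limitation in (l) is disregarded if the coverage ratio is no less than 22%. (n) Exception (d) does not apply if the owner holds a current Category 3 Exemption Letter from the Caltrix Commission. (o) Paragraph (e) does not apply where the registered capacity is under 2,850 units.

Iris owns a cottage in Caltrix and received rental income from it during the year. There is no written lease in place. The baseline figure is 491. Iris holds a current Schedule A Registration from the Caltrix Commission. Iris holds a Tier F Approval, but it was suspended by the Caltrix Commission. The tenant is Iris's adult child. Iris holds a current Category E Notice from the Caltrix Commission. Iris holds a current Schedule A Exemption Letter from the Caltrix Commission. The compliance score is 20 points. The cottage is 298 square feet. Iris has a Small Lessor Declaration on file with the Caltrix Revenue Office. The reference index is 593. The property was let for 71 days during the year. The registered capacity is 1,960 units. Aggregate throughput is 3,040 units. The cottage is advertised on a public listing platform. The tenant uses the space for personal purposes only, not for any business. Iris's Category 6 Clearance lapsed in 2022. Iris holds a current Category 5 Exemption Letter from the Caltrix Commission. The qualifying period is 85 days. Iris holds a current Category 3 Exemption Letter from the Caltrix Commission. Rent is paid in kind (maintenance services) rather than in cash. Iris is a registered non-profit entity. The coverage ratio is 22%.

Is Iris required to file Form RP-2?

Yes — Iris must file Form RP-2.

Exception (a) does not apply: the Category 6 Clearance is not current.
Exception (b) fails — the Tier F Approval is not current.
Exception (c) is satisfied on its face — there is no written lease; a current Category E Notice is held. But applying paragraphs (g)–(m): (g) is triggered — the reference index is 593, meeting the 583 threshold. (h) would limit (g) — the baseline figure is 491, below the 520 limit — but (i) sets (h) aside: (i) operates against (h): the property is publicly advertised. (j) would limit (i) — aggregate throughput is 3,040 units, meeting the 2,980 units threshold — but (k) sets (j) aside: (k) operates against (j): a current Schedule A Exemption Letter is held. (l) applies (the compliance score is 20 points, less than the 21 points limit), but is overridden by (m): (m) operates against (l): the coverage ratio is 22%, meeting the 22% threshold. So (c) is unavailable.
All of (d)'s requirements are met (the qualifying period is 85 days, under the 90 days limit; a current Category 5 Exemption Letter is held; rent is paid in kind). But applying paragraph (n): (n) operates against (d): a current Category 3 Exemption Letter is held. Exception (d) does not apply.
All of (e)'s requirements are met (a current Schedule A Registration is held; a Small Lessor Declaration is on file). But: (o) operates against (e): the registered capacity is 1,960 units, under the 2,850 units limit. (e) is therefore removed.
None of the exceptions is available; § 74 applies in full.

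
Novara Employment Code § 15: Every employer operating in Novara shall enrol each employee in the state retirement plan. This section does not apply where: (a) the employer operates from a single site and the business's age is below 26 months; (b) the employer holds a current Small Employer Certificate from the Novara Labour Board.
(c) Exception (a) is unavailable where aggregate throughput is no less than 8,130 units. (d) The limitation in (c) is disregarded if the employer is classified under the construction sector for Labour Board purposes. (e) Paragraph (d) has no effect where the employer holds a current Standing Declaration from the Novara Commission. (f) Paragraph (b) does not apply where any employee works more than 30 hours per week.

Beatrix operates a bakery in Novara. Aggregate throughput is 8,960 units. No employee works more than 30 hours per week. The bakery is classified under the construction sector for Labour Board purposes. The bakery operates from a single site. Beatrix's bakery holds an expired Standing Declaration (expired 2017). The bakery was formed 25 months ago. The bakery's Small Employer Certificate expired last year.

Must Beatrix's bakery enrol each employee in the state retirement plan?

No — exception (a) applies; Beatrix's bakery is not required to enrol each employee in the state retirement plan.

All of (a)'s requirements are met (the employer operates from a single site; the business's age is 25 months, below the 26 months limit). Under paragraphs (c)–(e): (c) is engaged (aggregate throughput is 8,960 units, meeting the 8,130 units threshold), but yields to (d): (d) operates against (c): the bakery is classified under the construction sector. (e), which would lift (d), is not triggered — there is no Standing Declaration in force. So (a) applies.
Exception (b) fails — the Small Employer Certificate has expired.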